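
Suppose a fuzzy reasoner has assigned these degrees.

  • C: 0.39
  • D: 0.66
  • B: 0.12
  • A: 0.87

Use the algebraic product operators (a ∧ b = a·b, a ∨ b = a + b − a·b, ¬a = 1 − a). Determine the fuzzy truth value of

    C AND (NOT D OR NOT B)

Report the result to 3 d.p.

NOT D = 1 − 0.6600 = 0.3400
NOT B = 1 − 0.1200 = 0.8800
NOT D OR NOT B = a + b − a·b on (0.3400, 0.8800) = 0.9208
C AND (NOT D OR NOT B) = a·b on (0.3900, 0.9208) = 0.3591

0.359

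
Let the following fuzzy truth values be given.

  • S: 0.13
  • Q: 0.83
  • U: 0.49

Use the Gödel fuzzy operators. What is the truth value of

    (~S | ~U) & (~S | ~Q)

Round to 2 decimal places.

~S = 1 − 0.13 = 0.87
~U = 1 − 0.49 = 0.51
~S | ~U = max(a, b) on (0.87, 0.51) = 0.87
~S = 1 − 0.13 = 0.87
~Q = 1 − 0.83 = 0.17
~S | ~Q = max(a, b) on (0.87, 0.17) = 0.87
(~S | ~U) & (~S | ~Q) = min(a, b) on (0.87, 0.87) = 0.87

0.87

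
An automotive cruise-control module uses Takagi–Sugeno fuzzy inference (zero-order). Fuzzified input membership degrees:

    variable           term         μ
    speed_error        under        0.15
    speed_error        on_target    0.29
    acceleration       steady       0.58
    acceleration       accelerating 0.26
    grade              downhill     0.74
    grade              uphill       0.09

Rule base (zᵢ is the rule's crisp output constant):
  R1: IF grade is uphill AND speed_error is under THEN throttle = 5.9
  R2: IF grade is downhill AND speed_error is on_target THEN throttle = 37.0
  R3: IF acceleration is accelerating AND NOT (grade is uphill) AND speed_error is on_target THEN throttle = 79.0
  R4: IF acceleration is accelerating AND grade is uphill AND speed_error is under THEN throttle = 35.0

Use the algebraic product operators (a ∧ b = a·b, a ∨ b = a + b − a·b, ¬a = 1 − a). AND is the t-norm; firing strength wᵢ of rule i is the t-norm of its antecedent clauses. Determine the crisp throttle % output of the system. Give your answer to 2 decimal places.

45.18

R1 (z=5.9): uphill=0.09, under=0.15; AND[a·b] → w = 0.0135
R2 (z=37.0): downhill=0.74, on_target=0.29; AND[a·b] → w = 0.2146
R3 (z=79.0): accelerating=0.26, ¬uphill=1−0.09=0.91, on_target=0.29; AND[a·b] → w = 0.0686
R4 (z=35.0): accelerating=0.26, uphill=0.09, under=0.15; AND[a·b] → w = 0.0035
Weighted average = (0.0135·5.9 + 0.2146·37.0 + 0.0686·79.0 + 0.0035·35.0) / (0.0135 + 0.2146 + 0.0686 + 0.0035)
  = 13.5632 / 0.3002 = 45.18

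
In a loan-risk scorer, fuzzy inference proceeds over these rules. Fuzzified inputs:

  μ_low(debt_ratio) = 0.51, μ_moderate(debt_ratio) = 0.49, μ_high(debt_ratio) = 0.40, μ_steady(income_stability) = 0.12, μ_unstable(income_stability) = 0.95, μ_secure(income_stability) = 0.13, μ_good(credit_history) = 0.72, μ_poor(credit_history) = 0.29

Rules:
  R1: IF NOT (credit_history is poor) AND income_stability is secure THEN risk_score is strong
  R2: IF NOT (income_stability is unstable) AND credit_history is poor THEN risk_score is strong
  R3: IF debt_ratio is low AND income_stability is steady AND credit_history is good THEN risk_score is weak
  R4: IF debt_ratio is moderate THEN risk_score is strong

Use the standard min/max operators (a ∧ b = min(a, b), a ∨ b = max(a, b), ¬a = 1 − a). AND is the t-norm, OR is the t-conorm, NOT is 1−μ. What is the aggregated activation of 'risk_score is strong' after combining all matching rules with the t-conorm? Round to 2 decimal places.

0.49

R1: ¬poor=1−0.29=0.71, secure=0.13; AND[min(a, b)] → w = 0.13
R2: ¬unstable=1−0.95=0.05, poor=0.29; AND[min(a, b)] → w = 0.05
R3: low=0.51, steady=0.12, good=0.72; AND[min(a, b)] → w = 0.12
R4: moderate=0.49 → w = 0.49
Rules with consequent 'strong': {R1, R2, R4} → strengths 0.13, 0.05, 0.49
Aggregate via t-conorm [max(a, b)]: 0.49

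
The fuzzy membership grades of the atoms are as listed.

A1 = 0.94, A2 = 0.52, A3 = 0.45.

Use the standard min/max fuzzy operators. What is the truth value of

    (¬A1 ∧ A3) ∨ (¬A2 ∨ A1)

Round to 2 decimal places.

0.94

¬A1 = 1 − 0.94 = 0.06
¬A1 ∧ A3 = min(a, b) on (0.06, 0.45) = 0.06
¬A2 = 1 − 0.52 = 0.48
¬A2 ∨ A1 = max(a, b) on (0.48, 0.94) = 0.94
(¬A1 ∧ A3) ∨ (¬A2 ∨ A1) = max(a, b) on (0.06, 0.94) = 0.94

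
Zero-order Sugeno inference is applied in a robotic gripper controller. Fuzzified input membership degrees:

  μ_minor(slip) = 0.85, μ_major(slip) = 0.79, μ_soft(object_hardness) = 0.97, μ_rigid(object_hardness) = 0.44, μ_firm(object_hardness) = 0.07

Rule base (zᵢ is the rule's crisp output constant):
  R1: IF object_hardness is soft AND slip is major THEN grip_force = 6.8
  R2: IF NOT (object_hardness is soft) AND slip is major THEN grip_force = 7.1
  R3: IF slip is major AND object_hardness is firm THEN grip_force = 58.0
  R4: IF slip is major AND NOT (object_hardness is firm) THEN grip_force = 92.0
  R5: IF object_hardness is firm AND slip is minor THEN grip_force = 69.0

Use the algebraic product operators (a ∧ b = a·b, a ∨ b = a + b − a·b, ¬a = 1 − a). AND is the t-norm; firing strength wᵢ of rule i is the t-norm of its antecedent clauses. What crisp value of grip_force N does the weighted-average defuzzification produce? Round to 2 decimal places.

48.97

R1 (z=6.8): soft=0.97, major=0.79; AND[a·b] → w = 0.7663
R2 (z=7.1): ¬soft=1−0.97=0.03, major=0.79; AND[a·b] → w = 0.0237
R3 (z=58.0): major=0.79, firm=0.07; AND[a·b] → w = 0.0553
R4 (z=92.0): major=0.79, ¬firm=1−0.07=0.93; AND[a·b] → w = 0.7347
R5 (z=69.0): firm=0.07, minor=0.85; AND[a·b] → w = 0.0595
Weighted average = (0.7663·6.8 + 0.0237·7.1 + 0.0553·58.0 + 0.7347·92.0 + 0.0595·69.0) / (0.7663 + 0.0237 + 0.0553 + 0.7347 + 0.0595)
  = 80.2844 / 1.6395 = 48.97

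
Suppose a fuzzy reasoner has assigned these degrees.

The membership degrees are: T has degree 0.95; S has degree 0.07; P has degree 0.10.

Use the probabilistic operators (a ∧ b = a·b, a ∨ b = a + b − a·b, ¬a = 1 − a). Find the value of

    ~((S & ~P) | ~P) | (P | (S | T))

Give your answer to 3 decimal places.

0.962

~P = 1 − 0.1000 = 0.9000
S & ~P = a·b on (0.0700, 0.9000) = 0.0630
~P = 1 − 0.1000 = 0.9000
(S & ~P) | ~P = a + b − a·b on (0.0630, 0.9000) = 0.9063
~((S & ~P) | ~P) = 1 − 0.9063 = 0.0937
S | T = a + b − a·b on (0.0700, 0.9500) = 0.9535
P | (S | T) = a + b − a·b on (0.1000, 0.9535) = 0.9582
~((S & ~P) | ~P) | (P | (S | T)) = a + b − a·b on (0.0937, 0.9582) = 0.9621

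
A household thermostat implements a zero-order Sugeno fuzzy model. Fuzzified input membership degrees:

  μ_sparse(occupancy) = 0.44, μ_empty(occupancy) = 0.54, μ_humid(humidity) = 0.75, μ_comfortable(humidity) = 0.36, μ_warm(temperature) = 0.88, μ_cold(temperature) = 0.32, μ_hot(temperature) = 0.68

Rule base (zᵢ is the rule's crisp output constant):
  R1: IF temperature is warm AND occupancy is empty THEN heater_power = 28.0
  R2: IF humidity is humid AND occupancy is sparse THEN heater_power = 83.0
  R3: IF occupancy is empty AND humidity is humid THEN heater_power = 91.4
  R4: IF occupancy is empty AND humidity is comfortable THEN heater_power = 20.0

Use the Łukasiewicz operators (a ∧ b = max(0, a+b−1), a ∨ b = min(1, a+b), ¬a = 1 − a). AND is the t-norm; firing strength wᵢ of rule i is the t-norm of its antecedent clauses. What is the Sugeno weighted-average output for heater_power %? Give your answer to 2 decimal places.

60.04

R1 (z=28.0): warm=0.88, empty=0.54; AND[max(0, a+b−1)] → w = 0.42
R2 (z=83.0): humid=0.75, sparse=0.44; AND[max(0, a+b−1)] → w = 0.19
R3 (z=91.4): empty=0.54, humid=0.75; AND[max(0, a+b−1)] → w = 0.29
R4 (z=20.0): empty=0.54, comfortable=0.36; AND[max(0, a+b−1)] → w = 0.00
Weighted average = (0.42·28.0 + 0.19·83.0 + 0.29·91.4 + 0.00·20.0) / (0.42 + 0.19 + 0.29 + 0.00)
  = 54.0360 / 0.9000 = 60.04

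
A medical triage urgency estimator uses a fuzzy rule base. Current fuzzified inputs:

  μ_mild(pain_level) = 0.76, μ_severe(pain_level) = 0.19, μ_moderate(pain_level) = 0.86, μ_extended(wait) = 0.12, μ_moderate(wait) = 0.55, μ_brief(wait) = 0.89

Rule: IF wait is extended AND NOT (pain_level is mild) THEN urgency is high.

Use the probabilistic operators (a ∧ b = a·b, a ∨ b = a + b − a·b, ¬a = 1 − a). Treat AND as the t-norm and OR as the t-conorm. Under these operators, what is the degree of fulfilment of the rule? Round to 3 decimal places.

0.029

firing strength: extended=0.12, ¬mild=1−0.76=0.24; AND[a·b] → w = 0.0288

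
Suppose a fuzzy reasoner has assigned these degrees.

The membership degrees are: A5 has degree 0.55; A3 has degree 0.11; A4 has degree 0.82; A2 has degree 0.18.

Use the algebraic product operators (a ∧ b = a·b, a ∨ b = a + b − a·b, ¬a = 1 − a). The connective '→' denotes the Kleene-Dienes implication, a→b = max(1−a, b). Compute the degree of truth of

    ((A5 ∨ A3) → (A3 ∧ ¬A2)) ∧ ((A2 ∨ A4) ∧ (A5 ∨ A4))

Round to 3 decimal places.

A5 ∨ A3 = a + b − a·b on (0.5500, 0.1100) = 0.5995
¬A2 = 1 − 0.1800 = 0.8200
A3 ∧ ¬A2 = a·b on (0.1100, 0.8200) = 0.0902
(A5 ∨ A3) → (A3 ∧ ¬A2)  [Kleene-Dienes: max(1−a, b)] with a=0.5995, b=0.0902 → 0.4005
A2 ∨ A4 = a + b − a·b on (0.1800, 0.8200) = 0.8524
A5 ∨ A4 = a + b − a·b on (0.5500, 0.8200) = 0.9190
(A2 ∨ A4) ∧ (A5 ∨ A4) = a·b on (0.8524, 0.9190) = 0.7834
((A5 ∨ A3) → (A3 ∧ ¬A2)) ∧ ((A2 ∨ A4) ∧ (A5 ∨ A4)) = a·b on (0.4005, 0.7834) = 0.3137

0.314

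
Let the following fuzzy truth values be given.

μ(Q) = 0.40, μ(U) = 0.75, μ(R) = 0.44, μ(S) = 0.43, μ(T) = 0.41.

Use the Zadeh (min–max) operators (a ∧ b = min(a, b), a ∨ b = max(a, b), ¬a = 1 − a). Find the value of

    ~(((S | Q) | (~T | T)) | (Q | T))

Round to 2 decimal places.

0.41

S | Q = max(a, b) on (0.43, 0.40) = 0.43
~T = 1 − 0.41 = 0.59
~T | T = max(a, b) on (0.59, 0.41) = 0.59
(S | Q) | (~T | T) = max(a, b) on (0.43, 0.59) = 0.59
Q | T = max(a, b) on (0.40, 0.41) = 0.41
((S | Q) | (~T | T)) | (Q | T) = max(a, b) on (0.59, 0.41) = 0.59
~(((S | Q) | (~T | T)) | (Q | T)) = 1 − 0.59 = 0.41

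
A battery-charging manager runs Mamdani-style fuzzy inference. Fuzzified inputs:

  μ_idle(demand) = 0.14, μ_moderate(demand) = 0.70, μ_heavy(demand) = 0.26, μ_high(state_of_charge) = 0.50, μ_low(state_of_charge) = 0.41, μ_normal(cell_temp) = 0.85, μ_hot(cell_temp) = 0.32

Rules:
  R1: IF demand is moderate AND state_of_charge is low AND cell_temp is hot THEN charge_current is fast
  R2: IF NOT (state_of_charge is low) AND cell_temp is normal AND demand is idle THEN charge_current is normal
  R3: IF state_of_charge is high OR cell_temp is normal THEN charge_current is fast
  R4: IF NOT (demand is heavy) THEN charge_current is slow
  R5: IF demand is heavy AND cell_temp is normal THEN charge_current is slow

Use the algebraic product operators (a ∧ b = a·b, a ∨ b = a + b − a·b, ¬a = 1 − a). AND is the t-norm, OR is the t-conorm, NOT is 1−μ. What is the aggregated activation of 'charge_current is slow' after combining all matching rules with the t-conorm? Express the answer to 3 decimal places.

R1: moderate=0.70, low=0.41, hot=0.32; AND[a·b] → w = 0.0918
R2: ¬low=1−0.41=0.59, normal=0.85, idle=0.14; AND[a·b] → w = 0.0702
R3: high=0.50, normal=0.85; OR[a + b − a·b] → w = 0.9250
R4: ¬heavy=1−0.26=0.74 → w = 0.7400
R5: heavy=0.26, normal=0.85; AND[a·b] → w = 0.2210
Rules with consequent 'slow': {R4, R5} → strengths 0.7400, 0.2210
Aggregate via t-conorm [a + b − a·b]: 0.7975

0.797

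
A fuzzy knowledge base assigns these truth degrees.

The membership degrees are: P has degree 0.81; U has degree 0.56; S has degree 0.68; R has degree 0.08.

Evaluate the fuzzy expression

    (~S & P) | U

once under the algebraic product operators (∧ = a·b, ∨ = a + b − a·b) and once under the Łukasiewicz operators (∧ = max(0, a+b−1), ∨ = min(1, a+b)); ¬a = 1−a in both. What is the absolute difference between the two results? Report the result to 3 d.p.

0.016

Under algebraic product:
  ~S = 1 − 0.6800 = 0.3200
  ~S & P = a·b on (0.3200, 0.8100) = 0.2592
  (~S & P) | U = a + b − a·b on (0.2592, 0.5600) = 0.6740
  → value = 0.6740
Under Łukasiewicz:
  ~S = 1 − 0.68 = 0.32
  ~S & P = max(0, a+b−1) on (0.32, 0.81) = 0.13
  (~S & P) | U = min(1, a+b) on (0.13, 0.56) = 0.69
  → value = 0.6900
|0.6740 − 0.6900| = 0.016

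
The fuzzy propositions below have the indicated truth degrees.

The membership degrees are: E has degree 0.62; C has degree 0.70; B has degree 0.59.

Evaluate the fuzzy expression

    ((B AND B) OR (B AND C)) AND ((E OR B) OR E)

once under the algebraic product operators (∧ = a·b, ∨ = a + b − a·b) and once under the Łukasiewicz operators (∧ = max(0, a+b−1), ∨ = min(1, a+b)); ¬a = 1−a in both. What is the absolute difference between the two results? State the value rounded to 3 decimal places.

0.111

Under algebraic product:
  B AND B = a·b on (0.5900, 0.5900) = 0.3481
  B AND C = a·b on (0.5900, 0.7000) = 0.4130
  (B AND B) OR (B AND C) = a + b − a·b on (0.3481, 0.4130) = 0.6173
  E OR B = a + b − a·b on (0.6200, 0.5900) = 0.8442
  (E OR B) OR E = a + b − a·b on (0.8442, 0.6200) = 0.9408
  ((B AND B) OR (B AND C)) AND ((E OR B) OR E) = a·b on (0.6173, 0.9408) = 0.5808
  → value = 0.5808
Under Łukasiewicz:
  B AND B = max(0, a+b−1) on (0.59, 0.59) = 0.18
  B AND C = max(0, a+b−1) on (0.59, 0.70) = 0.29
  (B AND B) OR (B AND C) = min(1, a+b) on (0.18, 0.29) = 0.47
  E OR B = min(1, a+b) on (0.62, 0.59) = 1.00
  (E OR B) OR E = min(1, a+b) on (1.00, 0.62) = 1.00
  ((B AND B) OR (B AND C)) AND ((E OR B) OR E) = max(0, a+b−1) on (0.47, 1.00) = 0.47
  → value = 0.4700
|0.5808 − 0.4700| = 0.111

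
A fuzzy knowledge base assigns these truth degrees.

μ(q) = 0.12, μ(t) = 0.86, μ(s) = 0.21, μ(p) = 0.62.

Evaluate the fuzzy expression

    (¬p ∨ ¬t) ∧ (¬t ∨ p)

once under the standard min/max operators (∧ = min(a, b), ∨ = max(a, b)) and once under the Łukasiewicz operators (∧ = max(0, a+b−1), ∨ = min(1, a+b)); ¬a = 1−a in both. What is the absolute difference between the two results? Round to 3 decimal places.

Under standard min/max:
  ¬p = 1 − 0.62 = 0.38
  ¬t = 1 − 0.86 = 0.14
  ¬p ∨ ¬t = max(a, b) on (0.38, 0.14) = 0.38
  ¬t = 1 − 0.86 = 0.14
  ¬t ∨ p = max(a, b) on (0.14, 0.62) = 0.62
  (¬p ∨ ¬t) ∧ (¬t ∨ p) = min(a, b) on (0.38, 0.62) = 0.38
  → value = 0.3800
Under Łukasiewicz:
  ¬p = 1 − 0.62 = 0.38
  ¬t = 1 − 0.86 = 0.14
  ¬p ∨ ¬t = min(1, a+b) on (0.38, 0.14) = 0.52
  ¬t = 1 − 0.86 = 0.14
  ¬t ∨ p = min(1, a+b) on (0.14, 0.62) = 0.76
  (¬p ∨ ¬t) ∧ (¬t ∨ p) = max(0, a+b−1) on (0.52, 0.76) = 0.28
  → value = 0.2800
|0.3800 − 0.2800| = 0.100

0.100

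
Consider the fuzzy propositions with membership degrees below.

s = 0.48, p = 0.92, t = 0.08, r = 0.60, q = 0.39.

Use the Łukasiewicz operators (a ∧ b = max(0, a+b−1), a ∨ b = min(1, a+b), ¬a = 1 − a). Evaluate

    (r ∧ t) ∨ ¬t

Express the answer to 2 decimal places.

r ∧ t = max(0, a+b−1) on (0.60, 0.08) = 0.00
¬t = 1 − 0.08 = 0.92
(r ∧ t) ∨ ¬t = min(1, a+b) on (0.00, 0.92) = 0.92

0.92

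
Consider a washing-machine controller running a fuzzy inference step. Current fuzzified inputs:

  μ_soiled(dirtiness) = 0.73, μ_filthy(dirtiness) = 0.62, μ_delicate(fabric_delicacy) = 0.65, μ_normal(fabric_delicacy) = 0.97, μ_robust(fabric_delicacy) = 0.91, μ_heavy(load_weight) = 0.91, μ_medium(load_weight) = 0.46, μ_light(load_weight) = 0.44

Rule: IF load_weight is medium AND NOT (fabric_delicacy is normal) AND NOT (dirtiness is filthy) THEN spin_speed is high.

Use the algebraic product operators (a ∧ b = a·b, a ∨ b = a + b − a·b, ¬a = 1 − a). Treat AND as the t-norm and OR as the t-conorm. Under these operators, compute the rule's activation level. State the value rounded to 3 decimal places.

firing strength: medium=0.46, ¬normal=1−0.97=0.03, ¬filthy=1−0.62=0.38; AND[a·b] → w = 0.0052

0.005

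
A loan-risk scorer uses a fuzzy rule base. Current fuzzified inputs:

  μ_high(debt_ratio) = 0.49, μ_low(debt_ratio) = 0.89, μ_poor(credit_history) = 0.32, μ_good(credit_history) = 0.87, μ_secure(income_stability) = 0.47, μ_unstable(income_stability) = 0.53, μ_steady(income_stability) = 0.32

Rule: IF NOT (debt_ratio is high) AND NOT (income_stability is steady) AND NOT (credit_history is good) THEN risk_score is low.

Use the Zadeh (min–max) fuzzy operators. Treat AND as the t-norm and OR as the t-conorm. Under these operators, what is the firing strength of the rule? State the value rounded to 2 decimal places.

0.13

firing strength: ¬high=1−0.49=0.51, ¬steady=1−0.32=0.68, ¬good=1−0.87=0.13; AND[min(a, b)] → w = 0.13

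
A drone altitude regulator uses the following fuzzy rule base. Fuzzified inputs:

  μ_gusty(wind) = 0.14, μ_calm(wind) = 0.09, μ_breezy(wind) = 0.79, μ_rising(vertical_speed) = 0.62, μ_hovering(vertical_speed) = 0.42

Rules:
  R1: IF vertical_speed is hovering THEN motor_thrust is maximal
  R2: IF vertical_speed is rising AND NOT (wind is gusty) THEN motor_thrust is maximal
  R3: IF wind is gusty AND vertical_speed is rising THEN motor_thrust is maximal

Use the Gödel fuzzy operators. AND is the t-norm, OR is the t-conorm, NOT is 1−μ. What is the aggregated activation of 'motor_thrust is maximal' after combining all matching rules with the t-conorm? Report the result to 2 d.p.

0.62

R1: hovering=0.42 → w = 0.42
R2: rising=0.62, ¬gusty=1−0.14=0.86; AND[min(a, b)] → w = 0.62
R3: gusty=0.14, rising=0.62; AND[min(a, b)] → w = 0.14
Rules with consequent 'maximal': {R1, R2, R3} → strengths 0.42, 0.62, 0.14
Aggregate via t-conorm [max(a, b)]: 0.62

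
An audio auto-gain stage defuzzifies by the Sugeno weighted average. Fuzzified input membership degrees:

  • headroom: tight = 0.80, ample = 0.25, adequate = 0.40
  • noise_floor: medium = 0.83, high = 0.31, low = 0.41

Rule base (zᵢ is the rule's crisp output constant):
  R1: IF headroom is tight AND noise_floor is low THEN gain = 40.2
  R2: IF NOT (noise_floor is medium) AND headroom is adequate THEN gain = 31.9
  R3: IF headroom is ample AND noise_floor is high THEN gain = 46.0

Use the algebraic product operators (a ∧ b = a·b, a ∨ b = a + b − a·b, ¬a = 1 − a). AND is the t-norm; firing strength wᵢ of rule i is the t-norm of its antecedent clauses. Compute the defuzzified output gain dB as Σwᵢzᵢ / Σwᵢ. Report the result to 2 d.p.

39.96

R1 (z=40.2): tight=0.80, low=0.41; AND[a·b] → w = 0.3280
R2 (z=31.9): ¬medium=1−0.83=0.17, adequate=0.40; AND[a·b] → w = 0.0680
R3 (z=46.0): ample=0.25, high=0.31; AND[a·b] → w = 0.0775
Weighted average = (0.3280·40.2 + 0.0680·31.9 + 0.0775·46.0) / (0.3280 + 0.0680 + 0.0775)
  = 18.9198 / 0.4735 = 39.96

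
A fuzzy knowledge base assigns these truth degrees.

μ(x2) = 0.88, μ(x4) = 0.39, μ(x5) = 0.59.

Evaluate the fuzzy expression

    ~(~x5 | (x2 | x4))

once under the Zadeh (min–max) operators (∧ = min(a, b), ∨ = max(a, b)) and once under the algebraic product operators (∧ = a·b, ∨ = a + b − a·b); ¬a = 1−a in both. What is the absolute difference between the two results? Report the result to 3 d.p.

Under Zadeh (min–max):
  ~x5 = 1 − 0.59 = 0.41
  x2 | x4 = max(a, b) on (0.88, 0.39) = 0.88
  ~x5 | (x2 | x4) = max(a, b) on (0.41, 0.88) = 0.88
  ~(~x5 | (x2 | x4)) = 1 − 0.88 = 0.12
  → value = 0.1200
Under algebraic product:
  ~x5 = 1 − 0.5900 = 0.4100
  x2 | x4 = a + b − a·b on (0.8800, 0.3900) = 0.9268
  ~x5 | (x2 | x4) = a + b − a·b on (0.4100, 0.9268) = 0.9568
  ~(~x5 | (x2 | x4)) = 1 − 0.9568 = 0.0432
  → value = 0.0432
|0.1200 − 0.0432| = 0.077

0.077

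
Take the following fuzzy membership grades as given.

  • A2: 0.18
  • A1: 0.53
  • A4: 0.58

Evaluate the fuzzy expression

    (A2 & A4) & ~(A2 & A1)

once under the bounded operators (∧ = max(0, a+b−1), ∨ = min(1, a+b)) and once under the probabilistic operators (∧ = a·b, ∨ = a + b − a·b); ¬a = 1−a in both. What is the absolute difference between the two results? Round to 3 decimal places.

Under bounded:
  A2 & A4 = max(0, a+b−1) on (0.18, 0.58) = 0.00
  A2 & A1 = max(0, a+b−1) on (0.18, 0.53) = 0.00
  ~(A2 & A1) = 1 − 0.00 = 1.00
  (A2 & A4) & ~(A2 & A1) = max(0, a+b−1) on (0.00, 1.00) = 0.00
  → value = 0.0000
Under probabilistic:
  A2 & A4 = a·b on (0.1800, 0.5800) = 0.1044
  A2 & A1 = a·b on (0.1800, 0.5300) = 0.0954
  ~(A2 & A1) = 1 − 0.0954 = 0.9046
  (A2 & A4) & ~(A2 & A1) = a·b on (0.1044, 0.9046) = 0.0944
  → value = 0.0944
|0.0000 − 0.0944| = 0.094

0.094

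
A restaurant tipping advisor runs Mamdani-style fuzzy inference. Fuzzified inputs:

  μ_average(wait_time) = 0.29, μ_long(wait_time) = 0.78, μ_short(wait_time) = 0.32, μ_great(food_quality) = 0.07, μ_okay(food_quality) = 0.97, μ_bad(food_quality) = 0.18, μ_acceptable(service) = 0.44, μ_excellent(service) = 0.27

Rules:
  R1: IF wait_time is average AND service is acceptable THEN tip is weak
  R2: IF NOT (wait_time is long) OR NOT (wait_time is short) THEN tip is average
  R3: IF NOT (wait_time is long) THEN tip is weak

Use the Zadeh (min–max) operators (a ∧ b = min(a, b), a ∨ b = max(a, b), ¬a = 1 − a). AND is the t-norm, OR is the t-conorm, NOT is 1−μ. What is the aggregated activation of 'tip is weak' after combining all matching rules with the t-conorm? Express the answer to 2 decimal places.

0.29

R1: average=0.29, acceptable=0.44; AND[min(a, b)] → w = 0.29
R2: ¬long=1−0.78=0.22, ¬short=1−0.32=0.68; OR[max(a, b)] → w = 0.68
R3: ¬long=1−0.78=0.22 → w = 0.22
Rules with consequent 'weak': {R1, R3} → strengths 0.29, 0.22
Aggregate via t-conorm [max(a, b)]: 0.29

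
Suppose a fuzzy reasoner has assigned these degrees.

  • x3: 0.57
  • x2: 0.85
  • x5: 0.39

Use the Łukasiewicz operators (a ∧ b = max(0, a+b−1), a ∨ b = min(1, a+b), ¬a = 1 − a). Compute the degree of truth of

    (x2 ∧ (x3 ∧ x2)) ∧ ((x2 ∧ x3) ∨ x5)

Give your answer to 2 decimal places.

0.08

x3 ∧ x2 = max(0, a+b−1) on (0.57, 0.85) = 0.42
x2 ∧ (x3 ∧ x2) = max(0, a+b−1) on (0.85, 0.42) = 0.27
x2 ∧ x3 = max(0, a+b−1) on (0.85, 0.57) = 0.42
(x2 ∧ x3) ∨ x5 = min(1, a+b) on (0.42, 0.39) = 0.81
(x2 ∧ (x3 ∧ x2)) ∧ ((x2 ∧ x3) ∨ x5) = max(0, a+b−1) on (0.27, 0.81) = 0.08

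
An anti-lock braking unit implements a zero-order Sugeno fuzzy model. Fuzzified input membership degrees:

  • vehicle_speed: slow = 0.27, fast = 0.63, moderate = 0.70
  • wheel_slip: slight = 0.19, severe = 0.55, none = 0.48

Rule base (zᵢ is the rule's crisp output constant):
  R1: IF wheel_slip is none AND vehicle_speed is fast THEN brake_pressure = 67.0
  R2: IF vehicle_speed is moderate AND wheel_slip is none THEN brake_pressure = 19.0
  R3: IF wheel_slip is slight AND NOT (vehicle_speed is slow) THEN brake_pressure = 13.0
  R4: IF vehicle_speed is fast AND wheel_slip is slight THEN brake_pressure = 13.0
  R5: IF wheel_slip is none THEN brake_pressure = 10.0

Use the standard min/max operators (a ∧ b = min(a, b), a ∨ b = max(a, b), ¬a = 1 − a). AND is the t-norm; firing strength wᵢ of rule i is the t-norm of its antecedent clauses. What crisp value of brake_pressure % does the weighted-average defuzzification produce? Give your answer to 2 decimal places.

R1 (z=67.0): none=0.48, fast=0.63; AND[min(a, b)] → w = 0.48
R2 (z=19.0): moderate=0.70, none=0.48; AND[min(a, b)] → w = 0.48
R3 (z=13.0): slight=0.19, ¬slow=1−0.27=0.73; AND[min(a, b)] → w = 0.19
R4 (z=13.0): fast=0.63, slight=0.19; AND[min(a, b)] → w = 0.19
R5 (z=10.0): none=0.48 → w = 0.48
Weighted average = (0.48·67.0 + 0.48·19.0 + 0.19·13.0 + 0.19·13.0 + 0.48·10.0) / (0.48 + 0.48 + 0.19 + 0.19 + 0.48)
  = 51.0200 / 1.8200 = 28.03

28.03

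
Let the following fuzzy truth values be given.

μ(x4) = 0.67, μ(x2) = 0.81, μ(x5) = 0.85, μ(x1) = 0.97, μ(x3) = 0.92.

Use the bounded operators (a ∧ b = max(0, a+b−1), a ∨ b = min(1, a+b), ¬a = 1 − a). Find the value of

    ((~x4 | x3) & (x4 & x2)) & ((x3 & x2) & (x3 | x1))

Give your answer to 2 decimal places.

0.21

~x4 = 1 − 0.67 = 0.33
~x4 | x3 = min(1, a+b) on (0.33, 0.92) = 1.00
x4 & x2 = max(0, a+b−1) on (0.67, 0.81) = 0.48
(~x4 | x3) & (x4 & x2) = max(0, a+b−1) on (1.00, 0.48) = 0.48
x3 & x2 = max(0, a+b−1) on (0.92, 0.81) = 0.73
x3 | x1 = min(1, a+b) on (0.92, 0.97) = 1.00
(x3 & x2) & (x3 | x1) = max(0, a+b−1) on (0.73, 1.00) = 0.73
((~x4 | x3) & (x4 & x2)) & ((x3 & x2) & (x3 | x1)) = max(0, a+b−1) on (0.48, 0.73) = 0.21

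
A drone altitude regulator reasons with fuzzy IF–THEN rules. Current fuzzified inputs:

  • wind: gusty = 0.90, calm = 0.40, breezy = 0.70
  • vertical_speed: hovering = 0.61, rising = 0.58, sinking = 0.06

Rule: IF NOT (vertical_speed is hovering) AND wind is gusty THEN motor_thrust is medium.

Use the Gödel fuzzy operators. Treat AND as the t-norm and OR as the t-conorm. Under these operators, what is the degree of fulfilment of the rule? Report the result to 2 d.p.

firing strength: ¬hovering=1−0.61=0.39, gusty=0.90; AND[min(a, b)] → w = 0.39

0.39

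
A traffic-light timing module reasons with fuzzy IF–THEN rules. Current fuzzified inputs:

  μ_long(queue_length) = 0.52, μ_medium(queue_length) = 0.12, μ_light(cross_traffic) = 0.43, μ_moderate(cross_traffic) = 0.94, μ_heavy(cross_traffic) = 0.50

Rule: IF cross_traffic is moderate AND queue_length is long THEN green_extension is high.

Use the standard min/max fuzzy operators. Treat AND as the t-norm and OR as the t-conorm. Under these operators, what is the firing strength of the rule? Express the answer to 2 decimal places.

firing strength: moderate=0.94, long=0.52; AND[min(a, b)] → w = 0.52

0.52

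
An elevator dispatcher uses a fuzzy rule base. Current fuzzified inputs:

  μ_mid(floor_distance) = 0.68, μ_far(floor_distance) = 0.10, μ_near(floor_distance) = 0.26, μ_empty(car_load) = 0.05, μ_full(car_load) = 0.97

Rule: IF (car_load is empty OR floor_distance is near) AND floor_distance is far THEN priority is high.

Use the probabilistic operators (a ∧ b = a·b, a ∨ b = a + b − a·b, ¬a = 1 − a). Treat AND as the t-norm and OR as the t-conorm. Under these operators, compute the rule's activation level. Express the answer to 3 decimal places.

0.030

firing strength: (empty=0.05 OR near=0.26) = 0.2970; AND[a·b] with far=0.10 → w = 0.0297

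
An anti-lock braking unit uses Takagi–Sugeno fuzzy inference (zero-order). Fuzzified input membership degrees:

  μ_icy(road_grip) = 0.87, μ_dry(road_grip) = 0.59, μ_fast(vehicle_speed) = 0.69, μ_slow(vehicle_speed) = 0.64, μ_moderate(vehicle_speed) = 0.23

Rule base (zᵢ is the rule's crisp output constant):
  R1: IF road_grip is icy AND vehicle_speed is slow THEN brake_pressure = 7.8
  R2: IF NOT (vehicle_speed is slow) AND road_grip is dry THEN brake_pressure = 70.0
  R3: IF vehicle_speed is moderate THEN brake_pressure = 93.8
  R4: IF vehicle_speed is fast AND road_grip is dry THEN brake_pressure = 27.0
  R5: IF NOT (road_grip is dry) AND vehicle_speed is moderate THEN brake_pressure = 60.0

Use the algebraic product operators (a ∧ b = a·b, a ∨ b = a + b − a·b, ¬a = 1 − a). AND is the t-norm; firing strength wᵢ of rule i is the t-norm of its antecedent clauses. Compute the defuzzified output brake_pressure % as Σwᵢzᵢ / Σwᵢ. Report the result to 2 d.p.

R1 (z=7.8): icy=0.87, slow=0.64; AND[a·b] → w = 0.5568
R2 (z=70.0): ¬slow=1−0.64=0.36, dry=0.59; AND[a·b] → w = 0.2124
R3 (z=93.8): moderate=0.23 → w = 0.2300
R4 (z=27.0): fast=0.69, dry=0.59; AND[a·b] → w = 0.4071
R5 (z=60.0): ¬dry=1−0.59=0.41, moderate=0.23; AND[a·b] → w = 0.0943
Weighted average = (0.5568·7.8 + 0.2124·70.0 + 0.2300·93.8 + 0.4071·27.0 + 0.0943·60.0) / (0.5568 + 0.2124 + 0.2300 + 0.4071 + 0.0943)
  = 57.4347 / 1.5006 = 38.27

38.27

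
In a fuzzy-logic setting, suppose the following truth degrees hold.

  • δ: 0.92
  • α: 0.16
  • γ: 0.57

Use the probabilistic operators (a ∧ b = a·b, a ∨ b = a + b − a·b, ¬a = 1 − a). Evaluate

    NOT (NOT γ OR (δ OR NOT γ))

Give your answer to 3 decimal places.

NOT γ = 1 − 0.5700 = 0.4300
NOT γ = 1 − 0.5700 = 0.4300
δ OR NOT γ = a + b − a·b on (0.9200, 0.4300) = 0.9544
NOT γ OR (δ OR NOT γ) = a + b − a·b on (0.4300, 0.9544) = 0.9740
NOT (NOT γ OR (δ OR NOT γ)) = 1 − 0.9740 = 0.0260

0.026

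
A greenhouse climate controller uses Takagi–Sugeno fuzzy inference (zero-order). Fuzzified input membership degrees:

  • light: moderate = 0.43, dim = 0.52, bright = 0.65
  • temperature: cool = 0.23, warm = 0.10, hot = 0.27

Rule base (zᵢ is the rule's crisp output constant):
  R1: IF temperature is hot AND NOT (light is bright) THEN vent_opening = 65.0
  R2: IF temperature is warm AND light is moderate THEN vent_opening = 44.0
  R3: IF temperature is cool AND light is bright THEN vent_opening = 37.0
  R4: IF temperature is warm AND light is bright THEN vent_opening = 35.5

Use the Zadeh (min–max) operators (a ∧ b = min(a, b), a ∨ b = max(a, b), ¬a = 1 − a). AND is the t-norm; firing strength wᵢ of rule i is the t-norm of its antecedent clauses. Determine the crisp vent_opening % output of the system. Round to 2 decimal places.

R1 (z=65.0): hot=0.27, ¬bright=1−0.65=0.35; AND[min(a, b)] → w = 0.27
R2 (z=44.0): warm=0.10, moderate=0.43; AND[min(a, b)] → w = 0.10
R3 (z=37.0): cool=0.23, bright=0.65; AND[min(a, b)] → w = 0.23
R4 (z=35.5): warm=0.10, bright=0.65; AND[min(a, b)] → w = 0.10
Weighted average = (0.27·65.0 + 0.10·44.0 + 0.23·37.0 + 0.10·35.5) / (0.27 + 0.10 + 0.23 + 0.10)
  = 34.0100 / 0.7000 = 48.59

48.59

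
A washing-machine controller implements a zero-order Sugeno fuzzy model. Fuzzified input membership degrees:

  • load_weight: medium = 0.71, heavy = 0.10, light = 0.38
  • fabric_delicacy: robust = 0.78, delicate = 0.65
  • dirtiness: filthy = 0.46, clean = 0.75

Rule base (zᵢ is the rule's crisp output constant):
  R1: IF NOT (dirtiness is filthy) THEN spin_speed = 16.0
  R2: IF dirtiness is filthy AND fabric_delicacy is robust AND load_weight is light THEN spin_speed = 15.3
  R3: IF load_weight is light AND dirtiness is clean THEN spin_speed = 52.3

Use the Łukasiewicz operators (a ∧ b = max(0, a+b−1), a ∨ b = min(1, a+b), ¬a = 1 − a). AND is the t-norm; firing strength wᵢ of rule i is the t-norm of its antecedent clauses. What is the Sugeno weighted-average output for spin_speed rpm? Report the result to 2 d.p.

R1 (z=16.0): ¬filthy=1−0.46=0.54 → w = 0.54
R2 (z=15.3): filthy=0.46, robust=0.78, light=0.38; AND[max(0, a+b−1)] → w = 0.00
R3 (z=52.3): light=0.38, clean=0.75; AND[max(0, a+b−1)] → w = 0.13
Weighted average = (0.54·16.0 + 0.00·15.3 + 0.13·52.3) / (0.54 + 0.00 + 0.13)
  = 15.4390 / 0.6700 = 23.04

23.04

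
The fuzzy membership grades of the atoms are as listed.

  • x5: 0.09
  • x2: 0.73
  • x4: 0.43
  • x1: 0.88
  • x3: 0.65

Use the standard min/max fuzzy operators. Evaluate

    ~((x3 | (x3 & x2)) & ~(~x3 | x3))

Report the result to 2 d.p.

x3 & x2 = min(a, b) on (0.65, 0.73) = 0.65
x3 | (x3 & x2) = max(a, b) on (0.65, 0.65) = 0.65
~x3 = 1 − 0.65 = 0.35
~x3 | x3 = max(a, b) on (0.35, 0.65) = 0.65
~(~x3 | x3) = 1 − 0.65 = 0.35
(x3 | (x3 & x2)) & ~(~x3 | x3) = min(a, b) on (0.65, 0.35) = 0.35
~((x3 | (x3 & x2)) & ~(~x3 | x3)) = 1 − 0.35 = 0.65

0.65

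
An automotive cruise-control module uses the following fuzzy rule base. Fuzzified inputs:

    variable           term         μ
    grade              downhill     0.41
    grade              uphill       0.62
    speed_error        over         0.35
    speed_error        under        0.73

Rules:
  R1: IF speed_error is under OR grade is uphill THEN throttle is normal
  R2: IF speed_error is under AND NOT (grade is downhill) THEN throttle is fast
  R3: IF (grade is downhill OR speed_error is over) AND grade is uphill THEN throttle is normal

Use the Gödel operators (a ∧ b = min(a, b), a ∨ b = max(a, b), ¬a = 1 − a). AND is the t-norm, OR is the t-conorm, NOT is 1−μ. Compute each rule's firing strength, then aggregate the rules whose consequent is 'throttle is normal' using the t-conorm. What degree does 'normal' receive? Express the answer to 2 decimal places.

R1: under=0.73, uphill=0.62; OR[max(a, b)] → w = 0.73
R2: under=0.73, ¬downhill=1−0.41=0.59; AND[min(a, b)] → w = 0.59
R3: (downhill=0.41 OR over=0.35) = 0.41; AND[min(a, b)] with uphill=0.62 → w = 0.41
Rules with consequent 'normal': {R1, R3} → strengths 0.73, 0.41
Aggregate via t-conorm [max(a, b)]: 0.73

0.73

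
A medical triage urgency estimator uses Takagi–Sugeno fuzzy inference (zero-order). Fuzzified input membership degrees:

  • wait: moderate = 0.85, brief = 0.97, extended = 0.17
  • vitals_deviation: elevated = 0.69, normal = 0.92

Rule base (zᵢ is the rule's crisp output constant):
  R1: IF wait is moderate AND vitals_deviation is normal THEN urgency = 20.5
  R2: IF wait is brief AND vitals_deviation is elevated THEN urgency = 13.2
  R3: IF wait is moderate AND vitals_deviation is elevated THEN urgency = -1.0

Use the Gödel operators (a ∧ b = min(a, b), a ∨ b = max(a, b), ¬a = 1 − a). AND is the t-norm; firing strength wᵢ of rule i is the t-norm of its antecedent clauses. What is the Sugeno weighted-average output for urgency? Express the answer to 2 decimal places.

R1 (z=20.5): moderate=0.85, normal=0.92; AND[min(a, b)] → w = 0.85
R2 (z=13.2): brief=0.97, elevated=0.69; AND[min(a, b)] → w = 0.69
R3 (z=-1.0): moderate=0.85, elevated=0.69; AND[min(a, b)] → w = 0.69
Weighted average = (0.85·20.5 + 0.69·13.2 + 0.69·-1.0) / (0.85 + 0.69 + 0.69)
  = 25.8430 / 2.2300 = 11.59

11.59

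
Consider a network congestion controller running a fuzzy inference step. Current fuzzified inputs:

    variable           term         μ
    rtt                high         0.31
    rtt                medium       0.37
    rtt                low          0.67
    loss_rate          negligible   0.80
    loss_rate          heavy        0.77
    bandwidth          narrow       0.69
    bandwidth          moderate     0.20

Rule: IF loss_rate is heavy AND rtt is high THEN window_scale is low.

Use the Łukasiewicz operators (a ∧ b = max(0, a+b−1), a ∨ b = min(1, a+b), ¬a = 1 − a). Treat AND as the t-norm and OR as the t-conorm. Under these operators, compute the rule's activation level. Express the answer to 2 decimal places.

firing strength: heavy=0.77, high=0.31; AND[max(0, a+b−1)] → w = 0.08

0.08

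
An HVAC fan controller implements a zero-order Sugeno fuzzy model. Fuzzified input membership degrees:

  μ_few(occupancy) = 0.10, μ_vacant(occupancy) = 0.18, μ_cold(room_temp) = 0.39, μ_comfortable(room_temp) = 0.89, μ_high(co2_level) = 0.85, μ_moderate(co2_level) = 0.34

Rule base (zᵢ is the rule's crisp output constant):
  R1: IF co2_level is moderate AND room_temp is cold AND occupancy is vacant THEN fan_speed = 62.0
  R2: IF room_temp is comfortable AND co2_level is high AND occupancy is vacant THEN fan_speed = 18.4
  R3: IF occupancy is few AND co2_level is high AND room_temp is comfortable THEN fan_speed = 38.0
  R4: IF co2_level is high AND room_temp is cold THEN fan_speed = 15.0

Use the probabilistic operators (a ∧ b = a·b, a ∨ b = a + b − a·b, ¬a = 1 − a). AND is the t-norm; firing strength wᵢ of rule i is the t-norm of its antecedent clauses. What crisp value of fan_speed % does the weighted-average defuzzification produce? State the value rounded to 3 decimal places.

R1 (z=62.0): moderate=0.34, cold=0.39, vacant=0.18; AND[a·b] → w = 0.0239
R2 (z=18.4): comfortable=0.89, high=0.85, vacant=0.18; AND[a·b] → w = 0.1362
R3 (z=38.0): few=0.10, high=0.85, comfortable=0.89; AND[a·b] → w = 0.0757
R4 (z=15.0): high=0.85, cold=0.39; AND[a·b] → w = 0.3315
Weighted average = (0.0239·62.0 + 0.1362·18.4 + 0.0757·38.0 + 0.3315·15.0) / (0.0239 + 0.1362 + 0.0757 + 0.3315)
  = 11.8325 / 0.5672 = 20.862

20.862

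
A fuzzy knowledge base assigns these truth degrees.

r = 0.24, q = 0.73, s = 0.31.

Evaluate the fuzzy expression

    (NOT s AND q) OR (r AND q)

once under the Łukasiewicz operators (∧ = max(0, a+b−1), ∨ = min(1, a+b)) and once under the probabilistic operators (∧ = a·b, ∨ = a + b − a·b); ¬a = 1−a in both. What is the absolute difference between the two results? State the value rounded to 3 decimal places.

0.171

Under Łukasiewicz:
  NOT s = 1 − 0.31 = 0.69
  NOT s AND q = max(0, a+b−1) on (0.69, 0.73) = 0.42
  r AND q = max(0, a+b−1) on (0.24, 0.73) = 0.00
  (NOT s AND q) OR (r AND q) = min(1, a+b) on (0.42, 0.00) = 0.42
  → value = 0.4200
Under probabilistic:
  NOT s = 1 − 0.3100 = 0.6900
  NOT s AND q = a·b on (0.6900, 0.7300) = 0.5037
  r AND q = a·b on (0.2400, 0.7300) = 0.1752
  (NOT s AND q) OR (r AND q) = a + b − a·b on (0.5037, 0.1752) = 0.5907
  → value = 0.5907
|0.4200 − 0.5907| = 0.171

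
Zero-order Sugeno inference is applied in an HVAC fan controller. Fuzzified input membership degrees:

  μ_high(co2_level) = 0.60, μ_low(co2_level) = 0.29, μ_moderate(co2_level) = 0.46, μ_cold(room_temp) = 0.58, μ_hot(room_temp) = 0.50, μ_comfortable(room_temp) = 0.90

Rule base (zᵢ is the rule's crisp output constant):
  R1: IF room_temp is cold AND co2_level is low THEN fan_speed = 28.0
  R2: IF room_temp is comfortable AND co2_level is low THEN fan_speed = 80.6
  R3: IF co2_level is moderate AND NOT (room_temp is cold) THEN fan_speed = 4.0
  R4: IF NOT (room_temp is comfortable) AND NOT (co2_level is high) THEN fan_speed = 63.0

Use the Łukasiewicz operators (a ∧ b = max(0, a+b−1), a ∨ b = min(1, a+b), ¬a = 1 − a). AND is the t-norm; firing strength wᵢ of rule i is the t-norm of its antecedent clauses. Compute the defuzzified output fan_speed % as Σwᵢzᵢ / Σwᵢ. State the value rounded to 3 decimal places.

R1 (z=28.0): cold=0.58, low=0.29; AND[max(0, a+b−1)] → w = 0.00
R2 (z=80.6): comfortable=0.90, low=0.29; AND[max(0, a+b−1)] → w = 0.19
R3 (z=4.0): moderate=0.46, ¬cold=1−0.58=0.42; AND[max(0, a+b−1)] → w = 0.00
R4 (z=63.0): ¬comfortable=1−0.90=0.10, ¬high=1−0.60=0.40; AND[max(0, a+b−1)] → w = 0.00
Weighted average = (0.00·28.0 + 0.19·80.6 + 0.00·4.0 + 0.00·63.0) / (0.00 + 0.19 + 0.00 + 0.00)
  = 15.3140 / 0.1900 = 80.600

80.600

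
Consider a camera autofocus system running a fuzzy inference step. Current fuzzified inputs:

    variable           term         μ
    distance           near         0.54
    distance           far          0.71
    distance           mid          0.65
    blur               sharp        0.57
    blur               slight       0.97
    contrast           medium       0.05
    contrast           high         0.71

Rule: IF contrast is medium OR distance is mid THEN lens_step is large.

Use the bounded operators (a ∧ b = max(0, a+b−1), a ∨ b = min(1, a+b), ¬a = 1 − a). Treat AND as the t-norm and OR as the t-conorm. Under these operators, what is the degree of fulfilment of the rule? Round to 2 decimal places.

0.70

firing strength: medium=0.05, mid=0.65; OR[min(1, a+b)] → w = 0.70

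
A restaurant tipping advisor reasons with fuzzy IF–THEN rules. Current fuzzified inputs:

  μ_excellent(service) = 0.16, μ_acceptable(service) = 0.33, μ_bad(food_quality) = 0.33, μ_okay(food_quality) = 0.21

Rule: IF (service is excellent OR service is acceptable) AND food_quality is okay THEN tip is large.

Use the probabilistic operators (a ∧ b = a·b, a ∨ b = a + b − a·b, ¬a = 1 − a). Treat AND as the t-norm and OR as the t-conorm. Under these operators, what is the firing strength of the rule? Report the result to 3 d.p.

0.092

firing strength: (excellent=0.16 OR acceptable=0.33) = 0.4372; AND[a·b] with okay=0.21 → w = 0.0918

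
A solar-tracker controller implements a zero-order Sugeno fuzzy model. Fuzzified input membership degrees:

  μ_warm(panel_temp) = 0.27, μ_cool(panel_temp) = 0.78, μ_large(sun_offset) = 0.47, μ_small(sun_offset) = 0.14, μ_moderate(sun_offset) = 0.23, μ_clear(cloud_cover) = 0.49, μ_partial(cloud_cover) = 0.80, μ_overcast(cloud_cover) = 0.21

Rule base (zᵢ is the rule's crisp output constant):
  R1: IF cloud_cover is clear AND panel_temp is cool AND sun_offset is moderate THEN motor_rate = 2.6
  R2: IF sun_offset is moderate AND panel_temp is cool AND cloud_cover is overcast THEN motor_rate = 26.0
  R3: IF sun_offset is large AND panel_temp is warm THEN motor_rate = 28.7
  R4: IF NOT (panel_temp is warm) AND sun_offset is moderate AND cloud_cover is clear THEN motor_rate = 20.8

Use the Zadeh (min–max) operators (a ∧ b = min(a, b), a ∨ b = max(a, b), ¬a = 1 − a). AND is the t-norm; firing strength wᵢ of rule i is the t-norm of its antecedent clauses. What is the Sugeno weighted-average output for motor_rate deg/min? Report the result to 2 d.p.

R1 (z=2.6): clear=0.49, cool=0.78, moderate=0.23; AND[min(a, b)] → w = 0.23
R2 (z=26.0): moderate=0.23, cool=0.78, overcast=0.21; AND[min(a, b)] → w = 0.21
R3 (z=28.7): large=0.47, warm=0.27; AND[min(a, b)] → w = 0.27
R4 (z=20.8): ¬warm=1−0.27=0.73, moderate=0.23, clear=0.49; AND[min(a, b)] → w = 0.23
Weighted average = (0.23·2.6 + 0.21·26.0 + 0.27·28.7 + 0.23·20.8) / (0.23 + 0.21 + 0.27 + 0.23)
  = 18.5910 / 0.9400 = 19.78

19.78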